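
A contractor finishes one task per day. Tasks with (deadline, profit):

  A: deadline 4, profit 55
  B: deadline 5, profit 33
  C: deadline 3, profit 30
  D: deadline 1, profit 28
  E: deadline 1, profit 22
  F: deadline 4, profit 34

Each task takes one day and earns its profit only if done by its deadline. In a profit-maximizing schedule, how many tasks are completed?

5

By profit: A(d4,55), F(d4,34), B(d5,33), C(d3,30), D(d1,28), E(d1,22)
A→slot 4; F→slot 3; B→slot 5; C→slot 2; D→slot 1; E skipped.
5 of 6 scheduled.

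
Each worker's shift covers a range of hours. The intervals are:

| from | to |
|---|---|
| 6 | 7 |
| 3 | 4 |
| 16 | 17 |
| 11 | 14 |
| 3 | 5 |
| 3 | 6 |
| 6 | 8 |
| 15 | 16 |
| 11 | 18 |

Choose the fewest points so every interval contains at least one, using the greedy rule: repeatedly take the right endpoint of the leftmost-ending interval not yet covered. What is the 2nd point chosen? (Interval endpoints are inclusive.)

7

Process intervals by earliest right end; each time one isn't hit yet, stab at its right endpoint.
By right end: [3,4]  [3,5]  [3,6]  [6,7]  [6,8]  [11,14]  [15,16]  [16,17]  [11,18]
[3,4] uncovered → point at 4; [6,7] uncovered → point at 7; [11,14] uncovered → point at 14; [15,16] uncovered → point at 16.
Points: 4, 7, 14, 16 (4 total).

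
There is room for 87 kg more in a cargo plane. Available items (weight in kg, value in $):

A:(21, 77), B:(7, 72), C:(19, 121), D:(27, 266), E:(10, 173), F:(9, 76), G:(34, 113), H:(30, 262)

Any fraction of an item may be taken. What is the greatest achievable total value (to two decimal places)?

Sort by value per unit weight and fill in that order.
Order: E (173/10=17.30) > B (72/7=10.29) > D (266/27=9.85) > H (262/30=8.73) > F (76/9=8.44) > C (121/19=6.37) > A (77/21=3.67) > G (113/34=3.32)
Fill: take E (10 @ 173) → take B (7 @ 72) → take D (27 @ 266) → take H (30 @ 262) → take F (9 @ 76) → take 4/19 of C → 25.47; 87/87 used.
Total value = 874.47

874.47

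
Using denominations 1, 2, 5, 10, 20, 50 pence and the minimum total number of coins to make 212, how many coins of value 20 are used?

212 = 4×50 + 1×10 + 1×2
Count of 20: 0

0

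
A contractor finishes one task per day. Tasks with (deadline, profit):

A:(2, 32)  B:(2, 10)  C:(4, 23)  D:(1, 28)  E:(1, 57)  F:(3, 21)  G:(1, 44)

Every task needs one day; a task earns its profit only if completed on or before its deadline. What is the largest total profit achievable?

Profit order: E=57 G=44 A=32 D=28 C=23 F=21 B=10
Assign: E→slot 1, G skipped, A→slot 2, D skipped, C→slot 4, F→slot 3, B skipped.
Slots: [1:E] [2:A] [3:F] [4:C]
Profit = 57 + 32 + 21 + 23 = 133

133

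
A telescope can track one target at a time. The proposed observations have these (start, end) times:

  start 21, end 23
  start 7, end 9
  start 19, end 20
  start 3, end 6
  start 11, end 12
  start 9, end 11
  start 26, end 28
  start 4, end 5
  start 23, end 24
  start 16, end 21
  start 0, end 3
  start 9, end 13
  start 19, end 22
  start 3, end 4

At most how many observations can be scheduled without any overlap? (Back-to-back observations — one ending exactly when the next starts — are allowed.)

10

Sorted by end: (0,3)  (3,4)  (4,5)  (3,6)  (7,9)  (9,11)  (11,12)  (9,13)  (19,20)  (16,21)  (19,22)  (21,23)  (23,24)  (26,28)
take (0,3); take (3,4); take (4,5); take (7,9); take (9,11); take (11,12); take (19,20); take (21,23); take (23,24); take (26,28).
Selected 10 observations.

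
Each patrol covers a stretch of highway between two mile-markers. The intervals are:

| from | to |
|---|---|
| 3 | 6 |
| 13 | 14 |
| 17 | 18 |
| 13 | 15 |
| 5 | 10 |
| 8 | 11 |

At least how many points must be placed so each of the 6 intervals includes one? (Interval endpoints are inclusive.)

4

Process intervals by earliest right end; each time one isn't hit yet, stab at its right endpoint.
By right end: [3,6]  [5,10]  [8,11]  [13,14]  [13,15]  [17,18]
[3,6] uncovered → point at 6; [8,11] uncovered → point at 11; [13,14] uncovered → point at 14; [17,18] uncovered → point at 18.
Points: 6, 11, 14, 18 (4 total).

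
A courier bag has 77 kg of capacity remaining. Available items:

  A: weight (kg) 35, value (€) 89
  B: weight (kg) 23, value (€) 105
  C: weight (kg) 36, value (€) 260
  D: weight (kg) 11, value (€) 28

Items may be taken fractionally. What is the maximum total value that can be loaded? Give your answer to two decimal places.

410.80

Greedy by value/weight ratio, highest first.
Ratios (sorted): C 7.22, B 4.57, D 2.55, A 2.54
take C (36 @ 260); take B (23 @ 105); take D (11 @ 28); take 7/35 of A → 17.80. Capacity used 77/77.
Total value = 410.80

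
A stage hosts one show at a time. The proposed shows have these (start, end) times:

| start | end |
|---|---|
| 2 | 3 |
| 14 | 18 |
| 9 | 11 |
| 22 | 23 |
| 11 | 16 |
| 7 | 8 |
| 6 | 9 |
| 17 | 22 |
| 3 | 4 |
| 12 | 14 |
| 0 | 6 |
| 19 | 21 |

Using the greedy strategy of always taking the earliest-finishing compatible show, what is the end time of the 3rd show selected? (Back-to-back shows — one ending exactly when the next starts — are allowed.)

Greedy by earliest finish: after sorting by end time, pick each interval compatible with the last pick.
By end time: (2,3), (3,4), (0,6), (7,8), (6,9), (9,11), (12,14), (11,16), (14,18), (19,21), (17,22), (22,23).
Pick (2,3); next start ≥ 3 → (3,4); next start ≥ 4 → (7,8); next start ≥ 8 → (9,11); next start ≥ 11 → (12,14); next start ≥ 14 → (14,18); next start ≥ 18 → (19,21); next start ≥ 21 → (22,23).
Selected: (2,3) (3,4) (7,8) (9,11) (12,14) (14,18) (19,21) (22,23)

8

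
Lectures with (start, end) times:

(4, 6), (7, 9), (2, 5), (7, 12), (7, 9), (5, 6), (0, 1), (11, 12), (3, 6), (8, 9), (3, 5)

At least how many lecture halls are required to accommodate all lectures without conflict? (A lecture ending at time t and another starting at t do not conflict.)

4

Events (time:±→running): 0:+→1 1:-→0 2:+→1 3:+→2 3:+→3 4:+→4 … peak 4.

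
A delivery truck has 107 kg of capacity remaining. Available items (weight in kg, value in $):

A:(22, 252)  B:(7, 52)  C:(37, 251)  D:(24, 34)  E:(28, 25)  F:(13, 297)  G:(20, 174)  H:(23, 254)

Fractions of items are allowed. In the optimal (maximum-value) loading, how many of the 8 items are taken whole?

Greedy by value/weight ratio, highest first.
Order: F (297/13=22.85) > A (252/22=11.45) > H (254/23=11.04) > G (174/20=8.70) > B (52/7=7.43) > C (251/37=6.78) > D (34/24=1.42) > E (25/28=0.89)
Fill: take F (13 @ 297) → take A (22 @ 252) → take H (23 @ 254) → take G (20 @ 174) → take B (7 @ 52) → take 22/37 of C → 149.24; 107/107 used.
5 item(s) taken whole; one partial (take 22/37 of C).

5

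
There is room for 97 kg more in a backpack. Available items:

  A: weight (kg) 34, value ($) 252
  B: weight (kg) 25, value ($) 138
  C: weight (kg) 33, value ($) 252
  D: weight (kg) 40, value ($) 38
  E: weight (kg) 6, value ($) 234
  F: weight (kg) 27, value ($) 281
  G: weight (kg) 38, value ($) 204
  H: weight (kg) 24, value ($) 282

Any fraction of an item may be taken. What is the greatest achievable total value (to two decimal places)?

Order: E (234/6=39.00) > H (282/24=11.75) > F (281/27=10.41) > C (252/33=7.64) > A (252/34=7.41) > B (138/25=5.52) > G (204/38=5.37) > D (38/40=0.95)
Fill: take E (6 @ 234) → take H (24 @ 282) → take F (27 @ 281) → take C (33 @ 252) → take 7/34 of A → 51.88; 97/97 used.
Total value = 1100.88

1100.88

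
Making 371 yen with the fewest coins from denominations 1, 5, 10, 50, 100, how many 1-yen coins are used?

1

Greedy: take as many of the largest coin as possible, then repeat with the remainder.
371 = 3×100 + 1×50 + 2×10 + 1×1
Count of 1: 1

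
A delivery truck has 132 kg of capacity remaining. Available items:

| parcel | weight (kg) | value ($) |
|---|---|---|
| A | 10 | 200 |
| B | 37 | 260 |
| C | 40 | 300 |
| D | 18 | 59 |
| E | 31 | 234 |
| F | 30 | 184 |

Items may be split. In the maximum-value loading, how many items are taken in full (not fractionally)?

4

Sort by value per unit weight and fill in that order.
Ratios (sorted): A 20.00, E 7.55, C 7.50, B 7.03, F 6.13, D 3.28
take A (10 @ 200); take E (31 @ 234); take C (40 @ 300); take B (37 @ 260); take 14/30 of F → 85.87. Capacity used 132/132.
4 item(s) taken whole; one partial (take 14/30 of F).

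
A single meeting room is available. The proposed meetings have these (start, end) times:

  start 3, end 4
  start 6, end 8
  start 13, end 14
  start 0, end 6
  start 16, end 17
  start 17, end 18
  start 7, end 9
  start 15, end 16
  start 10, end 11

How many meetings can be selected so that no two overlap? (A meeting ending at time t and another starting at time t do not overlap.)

Greedy by earliest finish: after sorting by end time, pick each interval compatible with the last pick.
By end time: (3,4), (0,6), (6,8), (7,9), (10,11), (13,14), (15,16), (16,17), (17,18).
Pick (3,4); next start ≥ 4 → (6,8); next start ≥ 8 → (10,11); next start ≥ 11 → (13,14); next start ≥ 14 → (15,16); next start ≥ 16 → (16,17); next start ≥ 17 → (17,18).
Selected 7 meetings.

7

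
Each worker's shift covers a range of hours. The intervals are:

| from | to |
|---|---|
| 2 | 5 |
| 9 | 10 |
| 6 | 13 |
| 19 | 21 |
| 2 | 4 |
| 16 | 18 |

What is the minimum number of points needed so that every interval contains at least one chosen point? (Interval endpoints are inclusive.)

Process intervals by earliest right end; each time one isn't hit yet, stab at its right endpoint.
Sorted: [2,4] [2,5] [9,10] [6,13] [16,18] [19,21]
{[2,4],[2,5]} hit by 4; {[9,10],[6,13]} hit by 10; {[16,18]} hit by 18; {[19,21]} hit by 21.
Points: 4, 10, 18, 21 (4 total).

4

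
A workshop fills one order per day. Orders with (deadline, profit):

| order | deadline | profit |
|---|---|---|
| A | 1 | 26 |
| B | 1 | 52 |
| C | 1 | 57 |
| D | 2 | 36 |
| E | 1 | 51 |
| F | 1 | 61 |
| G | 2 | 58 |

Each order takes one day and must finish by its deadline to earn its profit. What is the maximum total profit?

119

Sort by profit descending; place each in the latest free slot ≤ its deadline.
By profit: F(d1,61), G(d2,58), C(d1,57), B(d1,52), E(d1,51), D(d2,36), A(d1,26)
F→slot 1; G→slot 2; C skipped; B skipped; E skipped; D skipped; A skipped.
Profit = 61 + 58 = 119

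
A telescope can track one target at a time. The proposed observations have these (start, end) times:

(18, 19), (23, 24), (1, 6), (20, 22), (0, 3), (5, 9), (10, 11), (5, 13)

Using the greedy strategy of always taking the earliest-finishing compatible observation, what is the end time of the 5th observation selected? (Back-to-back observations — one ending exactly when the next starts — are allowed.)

Sort by end time and greedily take each interval whose start is ≥ the last chosen end.
By end time: (0,3), (1,6), (5,9), (10,11), (5,13), (18,19), (20,22), (23,24).
Pick (0,3); next start ≥ 3 → (5,9); next start ≥ 9 → (10,11); next start ≥ 11 → (18,19); next start ≥ 19 → (20,22); next start ≥ 22 → (23,24).
Selected: (0,3) (5,9) (10,11) (18,19) (20,22) (23,24)

22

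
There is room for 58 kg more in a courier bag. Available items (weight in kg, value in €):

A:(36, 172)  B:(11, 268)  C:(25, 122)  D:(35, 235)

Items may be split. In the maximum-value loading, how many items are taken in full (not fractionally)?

Sort by value per unit weight and fill in that order.
Ratios (sorted): B 24.36, D 6.71, C 4.88, A 4.78
take B (11 @ 268); take D (35 @ 235); take 12/25 of C → 58.56. Capacity used 58/58.
2 item(s) taken whole; one partial (take 12/25 of C).

2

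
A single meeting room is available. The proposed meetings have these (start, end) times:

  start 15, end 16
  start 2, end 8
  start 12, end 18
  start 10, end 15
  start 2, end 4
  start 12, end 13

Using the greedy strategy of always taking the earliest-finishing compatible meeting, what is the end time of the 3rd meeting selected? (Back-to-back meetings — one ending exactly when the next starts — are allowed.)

16

Order by finish time; keep every interval that doesn't clash with the previous kept one.
By end time: (2,4), (2,8), (12,13), (10,15), (15,16), (12,18).
Pick (2,4); next start ≥ 4 → (12,13); next start ≥ 13 → (15,16).
Selected: (2,4) (12,13) (15,16)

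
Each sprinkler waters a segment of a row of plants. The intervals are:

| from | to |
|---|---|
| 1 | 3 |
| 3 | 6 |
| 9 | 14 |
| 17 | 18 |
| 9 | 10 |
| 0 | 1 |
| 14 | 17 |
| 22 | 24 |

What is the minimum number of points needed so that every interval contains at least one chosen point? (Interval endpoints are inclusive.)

5

Process intervals by earliest right end; each time one isn't hit yet, stab at its right endpoint.
Sorted: [0,1] [1,3] [3,6] [9,10] [9,14] [14,17] [17,18] [22,24]
{[0,1],[1,3]} hit by 1; {[3,6]} hit by 6; {[9,10],[9,14]} hit by 10; {[14,17],[17,18]} hit by 17; {[22,24]} hit by 24.
Points: 1, 6, 10, 17, 24 (5 total).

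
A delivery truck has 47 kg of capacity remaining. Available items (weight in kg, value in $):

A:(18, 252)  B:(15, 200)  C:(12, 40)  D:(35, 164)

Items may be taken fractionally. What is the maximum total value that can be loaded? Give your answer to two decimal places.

517.60

Greedy by value/weight ratio, highest first.
Order: A (252/18=14.00) > B (200/15=13.33) > D (164/35=4.69) > C (40/12=3.33)
Fill: take A (18 @ 252) → take B (15 @ 200) → take 14/35 of D → 65.60; 47/47 used.
Total value = 517.60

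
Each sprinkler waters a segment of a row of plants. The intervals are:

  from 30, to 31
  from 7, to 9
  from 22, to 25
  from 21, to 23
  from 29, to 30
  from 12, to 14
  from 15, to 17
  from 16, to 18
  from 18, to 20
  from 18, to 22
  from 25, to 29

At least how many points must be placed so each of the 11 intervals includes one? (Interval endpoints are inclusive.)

7

Process intervals by earliest right end; each time one isn't hit yet, stab at its right endpoint.
By right end: [7,9]  [12,14]  [15,17]  [16,18]  [18,20]  [18,22]  [21,23]  [22,25]  [25,29]  [29,30]  [30,31]
[7,9] uncovered → point at 9; [12,14] uncovered → point at 14; [15,17] uncovered → point at 17; [18,20] uncovered → point at 20; [21,23] uncovered → point at 23; [25,29] uncovered → point at 29; [30,31] uncovered → point at 31.
Points: 9, 14, 17, 20, 23, 29, 31 (7 total).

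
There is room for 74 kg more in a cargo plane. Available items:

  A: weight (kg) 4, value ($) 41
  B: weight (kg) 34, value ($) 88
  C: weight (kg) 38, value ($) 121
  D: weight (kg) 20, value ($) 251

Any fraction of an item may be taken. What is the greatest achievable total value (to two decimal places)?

Sort by value per unit weight and fill in that order.
Order: D (251/20=12.55) > A (41/4=10.25) > C (121/38=3.18) > B (88/34=2.59)
Fill: take D (20 @ 251) → take A (4 @ 41) → take C (38 @ 121) → take 12/34 of B → 31.06; 74/74 used.
Total value = 444.06

444.06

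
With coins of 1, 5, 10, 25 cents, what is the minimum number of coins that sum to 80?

Greedy: take as many of the largest coin as possible, then repeat with the remainder.
80 − 3×25→5 − 1×5→0
Total coins = 3 + 1 = 4

4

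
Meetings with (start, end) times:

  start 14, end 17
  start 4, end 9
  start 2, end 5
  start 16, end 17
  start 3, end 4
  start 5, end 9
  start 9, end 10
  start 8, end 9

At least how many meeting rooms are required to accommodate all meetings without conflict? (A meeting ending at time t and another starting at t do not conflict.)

Events (time:±→running): 2:+→1 3:+→2 4:-→1 4:+→2 5:-→1 5:+→2 8:+→3 … peak 3.

3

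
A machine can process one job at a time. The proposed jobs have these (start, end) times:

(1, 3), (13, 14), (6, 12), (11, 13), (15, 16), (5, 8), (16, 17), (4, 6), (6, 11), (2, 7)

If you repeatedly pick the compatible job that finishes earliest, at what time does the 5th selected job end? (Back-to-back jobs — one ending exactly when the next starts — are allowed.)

Sorted by end: (1,3)  (4,6)  (2,7)  (5,8)  (6,11)  (6,12)  (11,13)  (13,14)  (15,16)  (16,17)
take (1,3); take (4,6); take (6,11); take (11,13); take (13,14); take (15,16); take (16,17).
Selected: (1,3) (4,6) (6,11) (11,13) (13,14) (15,16) (16,17)

14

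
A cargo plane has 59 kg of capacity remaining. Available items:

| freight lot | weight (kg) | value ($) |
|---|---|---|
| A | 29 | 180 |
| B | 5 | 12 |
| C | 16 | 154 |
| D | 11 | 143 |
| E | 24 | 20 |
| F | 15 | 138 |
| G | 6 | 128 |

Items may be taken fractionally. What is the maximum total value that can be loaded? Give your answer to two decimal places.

631.28

Greedy by value/weight ratio, highest first.
Order: G (128/6=21.33) > D (143/11=13.00) > C (154/16=9.62) > F (138/15=9.20) > A (180/29=6.21) > B (12/5=2.40) > E (20/24=0.83)
Fill: take G (6 @ 128) → take D (11 @ 143) → take C (16 @ 154) → take F (15 @ 138) → take 11/29 of A → 68.28; 59/59 used.
Total value = 631.28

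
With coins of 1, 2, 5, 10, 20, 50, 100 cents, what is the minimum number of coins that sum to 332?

Greedy: take as many of the largest coin as possible, then repeat with the remainder.
332 − 3×100→32 − 1×20→12 − 1×10→2 − 1×2→0
Total coins = 3 + 1 + 1 + 1 = 6

6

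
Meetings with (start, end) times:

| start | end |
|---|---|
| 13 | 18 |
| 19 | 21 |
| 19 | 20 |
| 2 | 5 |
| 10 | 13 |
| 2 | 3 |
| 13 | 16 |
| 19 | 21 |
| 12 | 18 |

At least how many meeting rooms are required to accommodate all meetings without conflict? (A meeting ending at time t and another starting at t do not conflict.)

3

Events (time:±→running): 2:+→1 2:+→2 3:-→1 5:-→0 10:+→1 12:+→2 13:-→1 13:+→2 13:+→3 … peak 3.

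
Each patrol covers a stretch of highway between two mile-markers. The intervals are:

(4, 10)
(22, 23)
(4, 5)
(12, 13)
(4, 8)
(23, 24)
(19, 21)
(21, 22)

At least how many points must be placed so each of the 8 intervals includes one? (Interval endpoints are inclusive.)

4

Sorted: [4,5] [4,8] [4,10] [12,13] [19,21] [21,22] [22,23] [23,24]
{[4,5],[4,8],[4,10]} hit by 5; {[12,13]} hit by 13; {[19,21],[21,22]} hit by 21; {[22,23],[23,24]} hit by 23.
Points: 5, 13, 21, 23 (4 total).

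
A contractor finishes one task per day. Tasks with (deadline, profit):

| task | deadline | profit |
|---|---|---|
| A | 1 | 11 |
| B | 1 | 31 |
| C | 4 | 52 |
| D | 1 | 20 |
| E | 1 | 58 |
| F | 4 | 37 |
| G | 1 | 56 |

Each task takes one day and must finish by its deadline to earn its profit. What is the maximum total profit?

Profit order: E=58 G=56 C=52 F=37 B=31 D=20 A=11
Assign: E→slot 1, G skipped, C→slot 4, F→slot 3, B skipped, D skipped, A skipped.
Slots: [1:E] [3:F] [4:C]
Profit = 58 + 37 + 52 = 147

147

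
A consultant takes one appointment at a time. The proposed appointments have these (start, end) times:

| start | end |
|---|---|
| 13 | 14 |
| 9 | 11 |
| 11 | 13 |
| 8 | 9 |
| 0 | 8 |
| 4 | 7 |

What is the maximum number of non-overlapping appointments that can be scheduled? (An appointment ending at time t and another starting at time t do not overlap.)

Sorted by end: (4,7)  (0,8)  (8,9)  (9,11)  (11,13)  (13,14)
take (4,7); skip (0,8); take (8,9); take (9,11); take (11,13); take (13,14).
Selected 5 appointments.

5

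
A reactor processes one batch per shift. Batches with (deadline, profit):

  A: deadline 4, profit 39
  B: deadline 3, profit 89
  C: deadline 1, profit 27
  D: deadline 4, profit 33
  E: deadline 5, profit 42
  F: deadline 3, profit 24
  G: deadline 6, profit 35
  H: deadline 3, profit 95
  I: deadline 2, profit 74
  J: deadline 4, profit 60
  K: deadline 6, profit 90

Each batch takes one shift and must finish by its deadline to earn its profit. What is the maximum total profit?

Sort by profit descending; place each in the latest free slot ≤ its deadline.
Profit order: H=95 K=90 B=89 I=74 J=60 E=42 A=39 G=35 D=33 C=27 F=24
Assign: H→slot 3, K→slot 6, B→slot 2, I→slot 1, J→slot 4, E→slot 5, A skipped, G skipped, D skipped, C skipped, F skipped.
Slots: [1:I] [2:B] [3:H] [4:J] [5:E] [6:K]
Profit = 74 + 89 + 95 + 60 + 42 + 90 = 450

450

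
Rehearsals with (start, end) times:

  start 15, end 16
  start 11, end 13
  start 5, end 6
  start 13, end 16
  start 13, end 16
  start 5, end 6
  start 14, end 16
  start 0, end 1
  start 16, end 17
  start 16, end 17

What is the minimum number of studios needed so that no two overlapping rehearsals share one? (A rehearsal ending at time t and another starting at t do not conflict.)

4

Count concurrent intervals with a sweep; the peak is the room count.
starts: [0, 5, 5, 11, 13, 13, 14, 15, 16, 16]
ends:   [1, 6, 6, 13, 16, 16, 16, 16, 17, 17]
s0→1 e1→0 s5→1 s5→2 e6→1 e6→0 s11→1 e13→0 s13→1 s13→2 s14→3 s15→4  — peak 4.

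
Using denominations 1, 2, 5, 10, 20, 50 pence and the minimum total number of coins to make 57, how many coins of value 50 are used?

57 = 1×50 + 1×5 + 1×2
Count of 50: 1

1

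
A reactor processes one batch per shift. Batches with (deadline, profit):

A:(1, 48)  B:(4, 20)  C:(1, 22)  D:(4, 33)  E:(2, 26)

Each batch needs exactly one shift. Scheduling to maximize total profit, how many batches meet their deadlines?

By profit: A(d1,48), D(d4,33), E(d2,26), C(d1,22), B(d4,20)
A→slot 1; D→slot 4; E→slot 2; C skipped; B→slot 3.
4 of 5 scheduled.

4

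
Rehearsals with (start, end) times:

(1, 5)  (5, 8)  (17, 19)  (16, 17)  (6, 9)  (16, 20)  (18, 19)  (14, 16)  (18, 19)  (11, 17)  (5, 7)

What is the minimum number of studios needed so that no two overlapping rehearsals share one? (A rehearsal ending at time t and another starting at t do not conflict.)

Count concurrent intervals with a sweep; the peak is the room count.
Events (time:±→running): 1:+→1 5:-→0 5:+→1 5:+→2 6:+→3 7:-→2 8:-→1 9:-→0 11:+→1 14:+→2 16:-→1 16:+→2 16:+→3 17:-→2 17:-→1 17:+→2 18:+→3 18:+→4 … peak 4.

4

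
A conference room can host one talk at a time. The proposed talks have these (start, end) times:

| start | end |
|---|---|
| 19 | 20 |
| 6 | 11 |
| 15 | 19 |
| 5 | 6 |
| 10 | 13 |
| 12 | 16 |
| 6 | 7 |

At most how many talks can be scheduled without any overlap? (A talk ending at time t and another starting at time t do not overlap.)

5

By end time: (5,6), (6,7), (6,11), (10,13), (12,16), (15,19), (19,20).
Pick (5,6); next start ≥ 6 → (6,7); next start ≥ 7 → (10,13); next start ≥ 13 → (15,19); next start ≥ 19 → (19,20).
Selected 5 talks.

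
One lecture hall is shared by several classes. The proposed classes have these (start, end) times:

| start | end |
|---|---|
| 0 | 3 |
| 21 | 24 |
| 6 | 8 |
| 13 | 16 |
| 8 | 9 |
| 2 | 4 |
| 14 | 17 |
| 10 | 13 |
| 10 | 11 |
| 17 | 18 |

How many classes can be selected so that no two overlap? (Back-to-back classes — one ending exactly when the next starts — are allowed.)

Greedy by earliest finish: after sorting by end time, pick each interval compatible with the last pick.
Sorted by end: (0,3)  (2,4)  (6,8)  (8,9)  (10,11)  (10,13)  (13,16)  (14,17)  (17,18)  (21,24)
take (0,3); take (6,8); take (8,9); take (10,11); skip (10,13); take (13,16); skip (14,17); take (17,18); take (21,24).
Selected 7 classes.

7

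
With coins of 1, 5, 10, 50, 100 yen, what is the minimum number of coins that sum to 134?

8

134 = 1×100 + 3×10 + 4×1
Total coins = 1 + 3 + 4 = 8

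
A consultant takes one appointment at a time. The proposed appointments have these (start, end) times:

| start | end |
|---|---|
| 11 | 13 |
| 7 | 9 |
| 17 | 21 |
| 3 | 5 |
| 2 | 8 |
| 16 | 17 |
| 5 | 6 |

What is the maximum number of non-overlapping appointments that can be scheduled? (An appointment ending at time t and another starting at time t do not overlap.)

Sorted by end: (3,5)  (5,6)  (2,8)  (7,9)  (11,13)  (16,17)  (17,21)
take (3,5); take (5,6); take (7,9); take (11,13); take (16,17); take (17,21).
Selected 6 appointments.

6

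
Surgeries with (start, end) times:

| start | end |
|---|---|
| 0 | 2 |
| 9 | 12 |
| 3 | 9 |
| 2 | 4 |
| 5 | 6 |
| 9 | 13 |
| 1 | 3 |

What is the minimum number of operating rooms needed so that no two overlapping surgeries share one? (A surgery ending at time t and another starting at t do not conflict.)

2

The answer is the maximum number of intervals overlapping at any instant.
Events (time:±→running): 0:+→1 1:+→2 … peak 2.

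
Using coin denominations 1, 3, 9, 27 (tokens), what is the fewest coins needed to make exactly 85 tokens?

5

Greedy: take as many of the largest coin as possible, then repeat with the remainder.
85 = 3×27 + 1×3 + 1×1
Total coins = 3 + 1 + 1 = 5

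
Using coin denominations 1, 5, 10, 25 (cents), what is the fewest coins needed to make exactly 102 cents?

102 = 4×25 + 2×1
Total coins = 4 + 2 = 6

6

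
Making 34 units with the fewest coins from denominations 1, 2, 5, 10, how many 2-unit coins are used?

34 = 3×10 + 2×2
Count of 2: 2

2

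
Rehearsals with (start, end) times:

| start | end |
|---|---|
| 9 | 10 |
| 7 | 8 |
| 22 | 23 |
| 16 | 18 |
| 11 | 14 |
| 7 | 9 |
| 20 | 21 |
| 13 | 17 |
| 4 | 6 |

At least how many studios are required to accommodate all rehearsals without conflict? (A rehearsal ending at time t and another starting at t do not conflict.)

2

Events (time:±→running): 4:+→1 6:-→0 7:+→1 7:+→2 … peak 2.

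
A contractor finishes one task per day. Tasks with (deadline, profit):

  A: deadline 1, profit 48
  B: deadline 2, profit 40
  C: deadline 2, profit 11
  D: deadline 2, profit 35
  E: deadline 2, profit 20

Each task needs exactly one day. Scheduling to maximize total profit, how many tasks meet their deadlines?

2

Sort by profit descending; place each in the latest free slot ≤ its deadline.
Profit order: A=48 B=40 D=35 E=20 C=11
Assign: A→slot 1, B→slot 2, D skipped, E skipped, C skipped.
Slots: [1:A] [2:B]
2 of 5 scheduled.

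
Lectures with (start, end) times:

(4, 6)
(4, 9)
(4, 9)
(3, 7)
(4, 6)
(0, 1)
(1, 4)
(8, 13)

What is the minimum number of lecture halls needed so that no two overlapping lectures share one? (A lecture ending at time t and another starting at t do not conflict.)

5

The answer is the maximum number of intervals overlapping at any instant.
starts: [0, 1, 3, 4, 4, 4, 4, 8]
ends:   [1, 4, 6, 6, 7, 9, 9, 13]
s0→1 e1→0 s1→1 s3→2 e4→1 s4→2 s4→3 s4→4 s4→5  — peak 5.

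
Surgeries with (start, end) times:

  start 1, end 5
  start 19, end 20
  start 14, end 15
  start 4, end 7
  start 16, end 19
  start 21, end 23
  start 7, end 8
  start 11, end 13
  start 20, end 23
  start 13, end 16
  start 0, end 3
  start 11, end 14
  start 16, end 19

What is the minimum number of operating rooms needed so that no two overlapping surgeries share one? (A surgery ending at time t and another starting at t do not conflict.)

The answer is the maximum number of intervals overlapping at any instant.
Events (time:±→running): 0:+→1 1:+→2 … peak 2.

2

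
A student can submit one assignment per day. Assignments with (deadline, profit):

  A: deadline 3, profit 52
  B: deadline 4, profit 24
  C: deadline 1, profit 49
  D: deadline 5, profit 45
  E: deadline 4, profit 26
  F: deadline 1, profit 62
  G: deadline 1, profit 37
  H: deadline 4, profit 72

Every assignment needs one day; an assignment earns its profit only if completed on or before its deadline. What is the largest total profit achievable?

Take jobs in profit order; each goes to the latest open slot no later than its deadline.
Profit order: H=72 F=62 A=52 C=49 D=45 G=37 E=26 B=24
Assign: H→slot 4, F→slot 1, A→slot 3, C skipped, D→slot 5, G skipped, E→slot 2, B skipped.
Slots: [1:F] [2:E] [3:A] [4:H] [5:D]
Profit = 62 + 26 + 52 + 72 + 45 = 257

257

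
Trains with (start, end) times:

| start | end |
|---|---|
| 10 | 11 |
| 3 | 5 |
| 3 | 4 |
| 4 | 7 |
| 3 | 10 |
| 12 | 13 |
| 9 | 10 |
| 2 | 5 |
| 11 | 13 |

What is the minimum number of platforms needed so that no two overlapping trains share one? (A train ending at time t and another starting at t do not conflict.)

4

The answer is the maximum number of intervals overlapping at any instant.
Events (time:±→running): 2:+→1 3:+→2 3:+→3 3:+→4 … peak 4.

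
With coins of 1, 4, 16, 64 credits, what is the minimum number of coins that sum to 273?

Use the largest denomination that fits, subtract, and repeat.
273 − 4×64→17 − 1×16→1 − 1×1→0
Total coins = 4 + 1 + 1 = 6

6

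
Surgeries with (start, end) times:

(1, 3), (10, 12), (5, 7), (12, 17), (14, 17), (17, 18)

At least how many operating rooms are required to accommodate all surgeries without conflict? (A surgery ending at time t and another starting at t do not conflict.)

2

Count concurrent intervals with a sweep; the peak is the room count.
starts: [1, 5, 10, 12, 14, 17]
ends:   [3, 7, 12, 17, 17, 18]
s1→1 e3→0 s5→1 e7→0 s10→1 e12→0 s12→1 s14→2  — peak 2.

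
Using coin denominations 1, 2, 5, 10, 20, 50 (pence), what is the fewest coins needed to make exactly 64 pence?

4

Use the largest denomination that fits, subtract, and repeat.
64 = 1×50 + 1×10 + 2×2
Total coins = 1 + 1 + 2 = 4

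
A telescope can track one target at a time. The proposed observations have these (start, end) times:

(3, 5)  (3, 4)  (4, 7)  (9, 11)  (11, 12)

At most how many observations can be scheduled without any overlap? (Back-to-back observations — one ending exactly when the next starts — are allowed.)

4

Order by finish time; keep every interval that doesn't clash with the previous kept one.
By end time: (3,4), (3,5), (4,7), (9,11), (11,12).
Pick (3,4); next start ≥ 4 → (4,7); next start ≥ 7 → (9,11); next start ≥ 11 → (11,12).
Selected 4 observations.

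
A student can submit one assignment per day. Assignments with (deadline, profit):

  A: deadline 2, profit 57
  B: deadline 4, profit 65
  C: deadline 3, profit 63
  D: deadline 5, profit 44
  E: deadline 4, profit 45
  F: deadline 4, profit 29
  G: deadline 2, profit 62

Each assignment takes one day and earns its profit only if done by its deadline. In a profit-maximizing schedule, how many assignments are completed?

Take jobs in profit order; each goes to the latest open slot no later than its deadline.
By profit: B(d4,65), C(d3,63), G(d2,62), A(d2,57), E(d4,45), D(d5,44), F(d4,29)
B→slot 4; C→slot 3; G→slot 2; A→slot 1; E skipped; D→slot 5; F skipped.
5 of 7 scheduled.

5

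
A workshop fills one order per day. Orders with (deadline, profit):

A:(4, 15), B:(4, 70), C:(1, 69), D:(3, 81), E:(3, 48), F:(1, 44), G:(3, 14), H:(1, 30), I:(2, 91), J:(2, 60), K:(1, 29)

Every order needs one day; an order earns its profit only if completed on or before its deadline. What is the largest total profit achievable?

Take jobs in profit order; each goes to the latest open slot no later than its deadline.
By profit: I(d2,91), D(d3,81), B(d4,70), C(d1,69), J(d2,60), E(d3,48), F(d1,44), H(d1,30), K(d1,29), A(d4,15), G(d3,14)
I→slot 2; D→slot 3; B→slot 4; C→slot 1; J skipped; E skipped; F skipped; H skipped; K skipped; A skipped; G skipped.
Profit = 69 + 91 + 81 + 70 = 311

311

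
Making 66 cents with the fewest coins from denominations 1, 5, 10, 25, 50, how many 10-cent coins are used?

1

Use the largest denomination that fits, subtract, and repeat.
66 = 1×50 + 1×10 + 1×5 + 1×1
Count of 10: 1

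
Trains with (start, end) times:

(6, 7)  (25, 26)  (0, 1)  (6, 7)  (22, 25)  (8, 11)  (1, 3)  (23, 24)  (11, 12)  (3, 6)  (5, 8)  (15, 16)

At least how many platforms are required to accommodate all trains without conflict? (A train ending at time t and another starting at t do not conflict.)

Count concurrent intervals with a sweep; the peak is the room count.
Events (time:±→running): 0:+→1 1:-→0 1:+→1 3:-→0 3:+→1 5:+→2 6:-→1 6:+→2 6:+→3 … peak 3.

3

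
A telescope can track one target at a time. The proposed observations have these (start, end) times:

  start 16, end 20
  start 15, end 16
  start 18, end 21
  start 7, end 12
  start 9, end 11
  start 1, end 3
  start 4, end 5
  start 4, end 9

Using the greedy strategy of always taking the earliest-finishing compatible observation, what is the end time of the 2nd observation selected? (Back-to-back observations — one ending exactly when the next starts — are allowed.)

5

Greedy by earliest finish: after sorting by end time, pick each interval compatible with the last pick.
Sorted by end: (1,3)  (4,5)  (4,9)  (9,11)  (7,12)  (15,16)  (16,20)  (18,21)
take (1,3); take (4,5); take (9,11); take (15,16); take (16,20).
Selected: (1,3) (4,5) (9,11) (15,16) (16,20)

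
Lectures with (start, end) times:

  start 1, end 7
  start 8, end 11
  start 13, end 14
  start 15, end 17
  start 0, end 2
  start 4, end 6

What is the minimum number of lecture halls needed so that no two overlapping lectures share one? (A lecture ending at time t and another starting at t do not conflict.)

2

Events (time:±→running): 0:+→1 1:+→2 … peak 2.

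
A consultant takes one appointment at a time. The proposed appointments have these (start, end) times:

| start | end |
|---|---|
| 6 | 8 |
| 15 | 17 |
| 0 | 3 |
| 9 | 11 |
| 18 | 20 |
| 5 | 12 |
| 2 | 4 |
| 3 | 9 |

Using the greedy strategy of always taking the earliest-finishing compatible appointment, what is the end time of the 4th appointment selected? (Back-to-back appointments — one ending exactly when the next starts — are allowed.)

Sorted by end: (0,3)  (2,4)  (6,8)  (3,9)  (9,11)  (5,12)  (15,17)  (18,20)
take (0,3); skip (2,4); take (6,8); take (9,11); take (15,17); take (18,20).
Selected: (0,3) (6,8) (9,11) (15,17) (18,20)

17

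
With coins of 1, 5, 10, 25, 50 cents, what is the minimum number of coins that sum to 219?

10

219 = 4×50 + 1×10 + 1×5 + 4×1
Total coins = 4 + 1 + 1 + 4 = 10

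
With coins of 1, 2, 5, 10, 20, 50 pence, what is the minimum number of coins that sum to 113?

Use the largest denomination that fits, subtract, and repeat.
113 = 2×50 + 1×10 + 1×2 + 1×1
Total coins = 2 + 1 + 1 + 1 = 5

5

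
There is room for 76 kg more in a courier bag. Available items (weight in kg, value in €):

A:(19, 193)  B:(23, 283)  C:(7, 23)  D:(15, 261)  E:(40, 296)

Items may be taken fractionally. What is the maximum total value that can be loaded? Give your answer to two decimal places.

877.60

Sort by value per unit weight and fill in that order.
Order: D (261/15=17.40) > B (283/23=12.30) > A (193/19=10.16) > E (296/40=7.40) > C (23/7=3.29)
Fill: take D (15 @ 261) → take B (23 @ 283) → take A (19 @ 193) → take 19/40 of E → 140.60; 76/76 used.
Total value = 877.60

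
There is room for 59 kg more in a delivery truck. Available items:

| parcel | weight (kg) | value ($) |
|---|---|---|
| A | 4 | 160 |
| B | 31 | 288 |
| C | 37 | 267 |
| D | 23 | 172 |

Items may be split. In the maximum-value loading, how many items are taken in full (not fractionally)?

3

Order: A (160/4=40.00) > B (288/31=9.29) > D (172/23=7.48) > C (267/37=7.22)
Fill: take A (4 @ 160) → take B (31 @ 288) → take D (23 @ 172) → take 1/37 of C → 7.22; 59/59 used.
3 item(s) taken whole; one partial (take 1/37 of C).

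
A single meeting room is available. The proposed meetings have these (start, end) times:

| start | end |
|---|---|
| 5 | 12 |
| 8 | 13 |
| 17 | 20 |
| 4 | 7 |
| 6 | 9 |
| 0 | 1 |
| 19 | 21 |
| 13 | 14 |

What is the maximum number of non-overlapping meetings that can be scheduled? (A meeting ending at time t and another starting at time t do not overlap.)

5

By end time: (0,1), (4,7), (6,9), (5,12), (8,13), (13,14), (17,20), (19,21).
Pick (0,1); next start ≥ 1 → (4,7); next start ≥ 7 → (8,13); next start ≥ 13 → (13,14); next start ≥ 14 → (17,20).
Selected 5 meetings.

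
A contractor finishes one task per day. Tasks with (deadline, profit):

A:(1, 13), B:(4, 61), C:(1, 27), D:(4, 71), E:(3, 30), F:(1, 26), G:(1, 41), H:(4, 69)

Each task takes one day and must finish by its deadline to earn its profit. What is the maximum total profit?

242

Profit order: D=71 H=69 B=61 G=41 E=30 C=27 F=26 A=13
Assign: D→slot 4, H→slot 3, B→slot 2, G→slot 1, E skipped, C skipped, F skipped, A skipped.
Slots: [1:G] [2:B] [3:H] [4:D]
Profit = 41 + 61 + 69 + 71 = 242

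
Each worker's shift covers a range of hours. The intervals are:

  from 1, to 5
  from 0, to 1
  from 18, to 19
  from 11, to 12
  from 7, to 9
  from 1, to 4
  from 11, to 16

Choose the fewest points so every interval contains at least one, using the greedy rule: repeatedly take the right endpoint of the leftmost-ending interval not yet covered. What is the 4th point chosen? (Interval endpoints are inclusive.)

Sorted: [0,1] [1,4] [1,5] [7,9] [11,12] [11,16] [18,19]
{[0,1],[1,4],[1,5]} hit by 1; {[7,9]} hit by 9; {[11,12],[11,16]} hit by 12; {[18,19]} hit by 19.
Points: 1, 9, 12, 19 (4 total).

19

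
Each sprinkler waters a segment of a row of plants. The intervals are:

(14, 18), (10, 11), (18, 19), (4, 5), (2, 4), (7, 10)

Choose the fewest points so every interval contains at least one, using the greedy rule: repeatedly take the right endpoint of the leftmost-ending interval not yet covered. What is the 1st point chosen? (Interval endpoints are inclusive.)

Process intervals by earliest right end; each time one isn't hit yet, stab at its right endpoint.
By right end: [2,4]  [4,5]  [7,10]  [10,11]  [14,18]  [18,19]
[2,4] uncovered → point at 4; [7,10] uncovered → point at 10; [14,18] uncovered → point at 18.
Points: 4, 10, 18 (3 total).

4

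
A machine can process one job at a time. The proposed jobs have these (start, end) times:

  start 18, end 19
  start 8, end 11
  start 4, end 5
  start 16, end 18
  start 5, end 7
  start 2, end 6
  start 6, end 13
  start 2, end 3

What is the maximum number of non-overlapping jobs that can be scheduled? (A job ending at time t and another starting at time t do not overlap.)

By end time: (2,3), (4,5), (2,6), (5,7), (8,11), (6,13), (16,18), (18,19).
Pick (2,3); next start ≥ 3 → (4,5); next start ≥ 5 → (5,7); next start ≥ 7 → (8,11); next start ≥ 11 → (16,18); next start ≥ 18 → (18,19).
Selected 6 jobs.

6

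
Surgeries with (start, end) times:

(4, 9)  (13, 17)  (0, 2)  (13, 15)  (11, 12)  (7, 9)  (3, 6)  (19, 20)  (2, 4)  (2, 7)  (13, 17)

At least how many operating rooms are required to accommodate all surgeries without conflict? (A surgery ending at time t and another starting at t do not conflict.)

3

The answer is the maximum number of intervals overlapping at any instant.
Events (time:±→running): 0:+→1 2:-→0 2:+→1 2:+→2 3:+→3 … peak 3.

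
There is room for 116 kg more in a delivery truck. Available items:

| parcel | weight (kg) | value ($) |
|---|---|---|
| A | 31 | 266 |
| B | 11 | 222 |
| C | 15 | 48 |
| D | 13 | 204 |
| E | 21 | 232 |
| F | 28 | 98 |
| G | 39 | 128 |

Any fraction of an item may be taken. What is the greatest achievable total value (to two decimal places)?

1061.38

Greedy by value/weight ratio, highest first.
Ratios (sorted): B 20.18, D 15.69, E 11.05, A 8.58, F 3.50, G 3.28, C 3.20
take B (11 @ 222); take D (13 @ 204); take E (21 @ 232); take A (31 @ 266); take F (28 @ 98); take 12/39 of G → 39.38. Capacity used 116/116.
Total value = 1061.38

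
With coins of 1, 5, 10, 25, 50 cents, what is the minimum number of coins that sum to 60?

Use the largest denomination that fits, subtract, and repeat.
60 − 1×50→10 − 1×10→0
Total coins = 1 + 1 = 2

2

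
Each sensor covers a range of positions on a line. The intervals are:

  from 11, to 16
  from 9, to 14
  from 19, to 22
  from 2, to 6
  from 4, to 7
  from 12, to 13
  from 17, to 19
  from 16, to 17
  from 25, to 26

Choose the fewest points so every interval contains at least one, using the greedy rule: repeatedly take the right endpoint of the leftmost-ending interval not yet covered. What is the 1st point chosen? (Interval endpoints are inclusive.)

Sort by right endpoint; whenever an interval is uncovered, place a point at its right end.
By right end: [2,6]  [4,7]  [12,13]  [9,14]  [11,16]  [16,17]  [17,19]  [19,22]  [25,26]
[2,6] uncovered → point at 6; [12,13] uncovered → point at 13; [16,17] uncovered → point at 17; [19,22] uncovered → point at 22; [25,26] uncovered → point at 26.
Points: 6, 13, 17, 22, 26 (5 total).

6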